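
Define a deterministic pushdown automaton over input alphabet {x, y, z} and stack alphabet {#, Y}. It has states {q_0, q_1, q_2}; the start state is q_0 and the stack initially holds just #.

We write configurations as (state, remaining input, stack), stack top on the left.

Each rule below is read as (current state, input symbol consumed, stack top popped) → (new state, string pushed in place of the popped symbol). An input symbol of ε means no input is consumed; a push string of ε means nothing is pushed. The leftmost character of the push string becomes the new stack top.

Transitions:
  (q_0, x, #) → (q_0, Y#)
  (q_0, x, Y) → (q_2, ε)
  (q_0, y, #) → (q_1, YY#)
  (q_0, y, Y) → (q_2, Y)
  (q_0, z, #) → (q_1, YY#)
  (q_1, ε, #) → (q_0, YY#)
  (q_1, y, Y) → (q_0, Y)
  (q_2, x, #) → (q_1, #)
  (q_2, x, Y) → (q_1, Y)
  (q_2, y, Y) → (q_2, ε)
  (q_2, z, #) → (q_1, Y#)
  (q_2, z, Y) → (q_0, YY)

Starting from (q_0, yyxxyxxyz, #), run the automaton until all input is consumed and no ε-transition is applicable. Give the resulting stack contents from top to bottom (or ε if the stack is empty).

(q_0, yyxxyxxyz, #) ⊢ (q_1, yxxyxxyz, YY#) ⊢ (q_0, xxyxxyz, YY#) ⊢ (q_2, xyxxyz, Y#) ⊢ (q_1, yxxyz, Y#) ⊢ (q_0, xxyz, Y#) ⊢ (q_2, xyz, #) ⊢ (q_1, yz, #) ⊢ (q_0, yz, YY#) ⊢ (q_2, z, YY#) ⊢ (q_0, ε, YYY#)
All input consumed in state q_0 with stack YYY#.

YYY#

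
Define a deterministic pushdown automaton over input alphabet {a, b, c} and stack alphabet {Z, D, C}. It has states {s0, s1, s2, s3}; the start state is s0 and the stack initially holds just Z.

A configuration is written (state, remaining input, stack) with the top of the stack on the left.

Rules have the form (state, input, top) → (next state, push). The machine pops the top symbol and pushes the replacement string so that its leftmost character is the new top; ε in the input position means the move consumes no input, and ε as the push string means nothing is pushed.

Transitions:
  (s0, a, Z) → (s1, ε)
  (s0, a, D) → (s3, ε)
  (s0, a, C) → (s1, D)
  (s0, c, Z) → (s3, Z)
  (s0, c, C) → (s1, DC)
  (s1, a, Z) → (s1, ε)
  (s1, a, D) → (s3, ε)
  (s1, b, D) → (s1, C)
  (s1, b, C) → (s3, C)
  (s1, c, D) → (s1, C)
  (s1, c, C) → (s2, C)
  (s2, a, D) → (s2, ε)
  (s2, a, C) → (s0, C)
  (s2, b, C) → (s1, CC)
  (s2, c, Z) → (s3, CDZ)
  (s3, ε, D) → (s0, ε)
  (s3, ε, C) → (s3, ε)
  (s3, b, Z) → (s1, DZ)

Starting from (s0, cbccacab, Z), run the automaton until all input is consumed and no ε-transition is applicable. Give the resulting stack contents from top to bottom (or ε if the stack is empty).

DZ

(s0, cbccacab, Z)
  read c, top Z: go to s3, push Z → (s3, bccacab, Z)
  read b, top Z: go to s1, push DZ → (s1, ccacab, DZ)
  read c, top D: go to s1, push C → (s1, cacab, CZ)
  read c, top C: go to s2, push C → (s2, acab, CZ)
  read a, top C: go to s0, push C → (s0, cab, CZ)
  read c, top C: go to s1, push DC → (s1, ab, DCZ)
  read a, top D: go to s3, push ε → (s3, b, CZ)
  ε-move, top C: go to s3, push ε → (s3, b, Z)
  read b, top Z: go to s1, push DZ → (s1, ε, DZ)
All input consumed in state s1 with stack DZ.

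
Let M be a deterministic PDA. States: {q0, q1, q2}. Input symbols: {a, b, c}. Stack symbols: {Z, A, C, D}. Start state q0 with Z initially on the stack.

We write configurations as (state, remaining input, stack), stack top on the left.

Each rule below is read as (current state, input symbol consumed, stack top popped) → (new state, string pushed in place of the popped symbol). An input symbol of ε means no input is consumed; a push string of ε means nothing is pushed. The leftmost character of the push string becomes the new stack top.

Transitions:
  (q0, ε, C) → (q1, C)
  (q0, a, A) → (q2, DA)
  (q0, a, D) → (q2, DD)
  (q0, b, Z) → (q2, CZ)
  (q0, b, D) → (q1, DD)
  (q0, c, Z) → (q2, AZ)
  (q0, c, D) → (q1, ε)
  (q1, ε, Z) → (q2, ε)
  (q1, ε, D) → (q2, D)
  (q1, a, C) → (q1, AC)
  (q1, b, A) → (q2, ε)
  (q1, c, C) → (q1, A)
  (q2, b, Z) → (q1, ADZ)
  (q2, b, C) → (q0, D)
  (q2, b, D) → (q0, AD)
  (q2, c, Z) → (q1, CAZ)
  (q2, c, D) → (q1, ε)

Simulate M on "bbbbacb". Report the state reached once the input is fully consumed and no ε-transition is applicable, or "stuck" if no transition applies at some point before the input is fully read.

(q0, bbbbacb, Z)
  read b, top Z: go to q2, push CZ → (q2, bbbacb, CZ)
  read b, top C: go to q0, push D → (q0, bbacb, DZ)
  read b, top D: go to q1, push DD → (q1, bacb, DDZ)
  ε-move, top D: go to q2, push D → (q2, bacb, DDZ)
  read b, top D: go to q0, push AD → (q0, acb, ADDZ)
  read a, top A: go to q2, push DA → (q2, cb, DADDZ)
  read c, top D: go to q1, push ε → (q1, b, ADDZ)
  read b, top A: go to q2, push ε → (q2, ε, DDZ)
All input consumed; M is in state q2.

q2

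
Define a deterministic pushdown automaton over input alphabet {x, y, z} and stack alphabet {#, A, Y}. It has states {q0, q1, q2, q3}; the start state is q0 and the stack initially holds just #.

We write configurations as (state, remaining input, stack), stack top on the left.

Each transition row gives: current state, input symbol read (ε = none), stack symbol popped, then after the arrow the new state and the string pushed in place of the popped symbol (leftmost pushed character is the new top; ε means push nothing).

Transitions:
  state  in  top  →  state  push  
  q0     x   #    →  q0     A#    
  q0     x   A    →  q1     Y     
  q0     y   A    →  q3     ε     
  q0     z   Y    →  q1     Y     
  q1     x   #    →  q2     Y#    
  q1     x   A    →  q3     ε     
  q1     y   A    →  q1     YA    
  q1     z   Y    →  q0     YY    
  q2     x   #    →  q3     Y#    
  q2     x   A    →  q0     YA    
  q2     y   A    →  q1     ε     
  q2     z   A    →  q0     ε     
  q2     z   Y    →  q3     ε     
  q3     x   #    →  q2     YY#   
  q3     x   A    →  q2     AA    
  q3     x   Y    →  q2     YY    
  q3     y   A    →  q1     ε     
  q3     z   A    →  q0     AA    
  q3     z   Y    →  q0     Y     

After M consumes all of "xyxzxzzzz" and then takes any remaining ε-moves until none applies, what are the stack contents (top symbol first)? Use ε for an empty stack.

(q0, xyxzxzzzz, #) ⊢ (q0, yxzxzzzz, A#) ⊢ (q3, xzxzzzz, #) ⊢ (q2, zxzzzz, YY#) ⊢ (q3, xzzzz, Y#) ⊢ (q2, zzzz, YY#) ⊢ (q3, zzz, Y#) ⊢ (q0, zz, Y#) ⊢ (q1, z, Y#) ⊢ (q0, ε, YY#)
All input consumed in state q0 with stack YY#.

YY#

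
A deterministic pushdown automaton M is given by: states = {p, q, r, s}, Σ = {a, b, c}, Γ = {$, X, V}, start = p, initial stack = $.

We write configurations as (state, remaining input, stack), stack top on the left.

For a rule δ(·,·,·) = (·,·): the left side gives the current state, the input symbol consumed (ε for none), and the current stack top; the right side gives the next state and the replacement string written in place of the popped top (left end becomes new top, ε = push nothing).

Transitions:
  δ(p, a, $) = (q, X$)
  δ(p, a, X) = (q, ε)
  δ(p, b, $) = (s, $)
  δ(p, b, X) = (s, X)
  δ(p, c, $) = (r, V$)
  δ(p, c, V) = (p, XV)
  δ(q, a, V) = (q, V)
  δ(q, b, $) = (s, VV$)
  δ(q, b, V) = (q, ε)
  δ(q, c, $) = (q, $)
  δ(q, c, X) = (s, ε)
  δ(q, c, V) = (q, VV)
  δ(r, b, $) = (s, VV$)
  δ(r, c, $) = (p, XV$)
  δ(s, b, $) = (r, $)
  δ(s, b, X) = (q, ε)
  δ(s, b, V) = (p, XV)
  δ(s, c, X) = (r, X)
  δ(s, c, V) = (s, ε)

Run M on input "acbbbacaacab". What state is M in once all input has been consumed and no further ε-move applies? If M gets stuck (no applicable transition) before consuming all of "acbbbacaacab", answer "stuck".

q

(p, acbbbacaacab, $)
  read a, top $: go to q, push X$ → (q, cbbbacaacab, X$)
  read c, top X: go to s, push ε → (s, bbbacaacab, $)
  read b, top $: go to r, push $ → (r, bbacaacab, $)
  read b, top $: go to s, push VV$ → (s, bacaacab, VV$)
  read b, top V: go to p, push XV → (p, acaacab, XVV$)
  read a, top X: go to q, push ε → (q, caacab, VV$)
  read c, top V: go to q, push VV → (q, aacab, VVV$)
  read a, top V: go to q, push V → (q, acab, VVV$)
  read a, top V: go to q, push V → (q, cab, VVV$)
  read c, top V: go to q, push VV → (q, ab, VVVV$)
  read a, top V: go to q, push V → (q, b, VVVV$)
  read b, top V: go to q, push ε → (q, ε, VVV$)
All input consumed; M is in state q.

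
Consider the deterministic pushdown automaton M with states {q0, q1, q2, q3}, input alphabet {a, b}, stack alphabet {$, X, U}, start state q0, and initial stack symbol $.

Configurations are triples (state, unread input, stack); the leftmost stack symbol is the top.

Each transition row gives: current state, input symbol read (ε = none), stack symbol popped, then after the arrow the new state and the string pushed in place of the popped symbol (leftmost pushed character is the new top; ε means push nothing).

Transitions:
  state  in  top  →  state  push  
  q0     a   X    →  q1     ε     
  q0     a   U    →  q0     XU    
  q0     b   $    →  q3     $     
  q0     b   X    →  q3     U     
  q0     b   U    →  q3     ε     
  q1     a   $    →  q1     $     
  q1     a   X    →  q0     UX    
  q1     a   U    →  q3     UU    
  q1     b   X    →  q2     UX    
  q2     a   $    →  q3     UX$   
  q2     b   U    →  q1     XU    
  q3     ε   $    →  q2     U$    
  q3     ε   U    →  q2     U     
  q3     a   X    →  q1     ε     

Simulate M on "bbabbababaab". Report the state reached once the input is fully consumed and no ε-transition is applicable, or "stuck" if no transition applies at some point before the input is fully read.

(q0, bbabbababaab, $)
  read b, top $: go to q3, push $ → (q3, babbababaab, $)
  ε-move, top $: go to q2, push U$ → (q2, babbababaab, U$)
  read b, top U: go to q1, push XU → (q1, abbababaab, XU$)
  read a, top X: go to q0, push UX → (q0, bbababaab, UXU$)
  read b, top U: go to q3, push ε → (q3, bababaab, XU$)
No transition for (q3, b, top X); M blocks with input bababaab remaining.

stuck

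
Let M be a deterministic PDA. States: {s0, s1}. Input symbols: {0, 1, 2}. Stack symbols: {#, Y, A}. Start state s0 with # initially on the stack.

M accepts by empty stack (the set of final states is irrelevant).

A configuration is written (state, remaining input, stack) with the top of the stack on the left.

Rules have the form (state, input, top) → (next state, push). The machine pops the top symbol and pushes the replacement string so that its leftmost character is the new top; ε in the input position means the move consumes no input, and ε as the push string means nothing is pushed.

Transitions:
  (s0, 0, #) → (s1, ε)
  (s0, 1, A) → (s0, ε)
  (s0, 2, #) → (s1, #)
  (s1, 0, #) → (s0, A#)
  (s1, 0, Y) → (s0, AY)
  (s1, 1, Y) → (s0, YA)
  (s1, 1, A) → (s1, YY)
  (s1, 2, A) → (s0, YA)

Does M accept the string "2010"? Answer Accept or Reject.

Accept

(s0, 2010, #)
  read 2, top #: go to s1, push # → (s1, 010, #)
  read 0, top #: go to s0, push A# → (s0, 10, A#)
  read 1, top A: go to s0, push ε → (s0, 0, #)
  read 0, top #: go to s1, push ε → (s1, ε, ε)
All input consumed and the stack is empty.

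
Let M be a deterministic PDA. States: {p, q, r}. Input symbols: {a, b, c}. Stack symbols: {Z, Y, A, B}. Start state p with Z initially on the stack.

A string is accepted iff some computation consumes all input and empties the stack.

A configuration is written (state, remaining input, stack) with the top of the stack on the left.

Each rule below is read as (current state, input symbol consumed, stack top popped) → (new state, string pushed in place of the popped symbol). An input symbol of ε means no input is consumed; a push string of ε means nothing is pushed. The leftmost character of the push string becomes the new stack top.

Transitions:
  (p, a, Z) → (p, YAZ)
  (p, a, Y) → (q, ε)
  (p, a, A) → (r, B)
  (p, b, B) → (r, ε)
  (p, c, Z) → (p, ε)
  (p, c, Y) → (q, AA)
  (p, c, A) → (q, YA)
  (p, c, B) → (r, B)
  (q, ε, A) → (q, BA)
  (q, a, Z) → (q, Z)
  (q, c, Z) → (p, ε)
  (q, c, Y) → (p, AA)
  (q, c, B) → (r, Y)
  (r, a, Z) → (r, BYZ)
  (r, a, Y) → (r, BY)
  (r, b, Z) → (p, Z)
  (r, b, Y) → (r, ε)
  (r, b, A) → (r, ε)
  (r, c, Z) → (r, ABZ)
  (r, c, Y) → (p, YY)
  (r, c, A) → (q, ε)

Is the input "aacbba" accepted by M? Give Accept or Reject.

(p, aacbba, Z)
  read a, top Z: go to p, push YAZ → (p, acbba, YAZ)
  read a, top Y: go to q, push ε → (q, cbba, AZ)
  ε-move, top A: go to q, push BA → (q, cbba, BAZ)
  read c, top B: go to r, push Y → (r, bba, YAZ)
  read b, top Y: go to r, push ε → (r, ba, AZ)
  read b, top A: go to r, push ε → (r, a, Z)
  read a, top Z: go to r, push BYZ → (r, ε, BYZ)
All input consumed; stack is BYZ, not empty, and no further ε-move applies.

Reject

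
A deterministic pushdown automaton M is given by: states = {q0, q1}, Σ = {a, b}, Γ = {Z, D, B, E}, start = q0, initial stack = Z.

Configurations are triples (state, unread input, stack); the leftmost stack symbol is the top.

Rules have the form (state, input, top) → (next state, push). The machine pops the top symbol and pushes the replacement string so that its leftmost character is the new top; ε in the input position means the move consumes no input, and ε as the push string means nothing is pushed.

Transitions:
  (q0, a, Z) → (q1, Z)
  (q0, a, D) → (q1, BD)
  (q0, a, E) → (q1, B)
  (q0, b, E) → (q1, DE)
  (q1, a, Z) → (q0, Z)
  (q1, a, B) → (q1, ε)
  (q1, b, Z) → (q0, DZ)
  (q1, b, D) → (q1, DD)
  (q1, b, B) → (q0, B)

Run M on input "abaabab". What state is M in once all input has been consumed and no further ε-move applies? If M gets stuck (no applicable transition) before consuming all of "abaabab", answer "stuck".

(q0, abaabab, Z) ⊢ (q1, baabab, Z) ⊢ (q0, aabab, DZ) ⊢ (q1, abab, BDZ) ⊢ (q1, bab, DZ) ⊢ (q1, ab, DDZ)
No transition for (q1, a, top D); M blocks with input ab remaining.

stuck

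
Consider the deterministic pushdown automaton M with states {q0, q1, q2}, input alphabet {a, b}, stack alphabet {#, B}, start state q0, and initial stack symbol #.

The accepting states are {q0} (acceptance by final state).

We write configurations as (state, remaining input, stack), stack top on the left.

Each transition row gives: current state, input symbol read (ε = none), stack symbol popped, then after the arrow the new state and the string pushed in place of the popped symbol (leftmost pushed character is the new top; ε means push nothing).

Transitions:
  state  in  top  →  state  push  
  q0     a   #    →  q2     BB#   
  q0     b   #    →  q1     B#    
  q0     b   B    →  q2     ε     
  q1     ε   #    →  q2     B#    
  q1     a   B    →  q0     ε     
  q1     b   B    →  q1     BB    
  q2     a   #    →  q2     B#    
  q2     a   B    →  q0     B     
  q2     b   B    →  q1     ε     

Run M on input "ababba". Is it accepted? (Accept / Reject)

Accept

(q0, ababba, #) ⊢ (q2, babba, BB#) ⊢ (q1, abba, B#) ⊢ (q0, bba, #) ⊢ (q1, ba, B#) ⊢ (q1, a, BB#) ⊢ (q0, ε, B#)
All input consumed; state q0 ∈ F.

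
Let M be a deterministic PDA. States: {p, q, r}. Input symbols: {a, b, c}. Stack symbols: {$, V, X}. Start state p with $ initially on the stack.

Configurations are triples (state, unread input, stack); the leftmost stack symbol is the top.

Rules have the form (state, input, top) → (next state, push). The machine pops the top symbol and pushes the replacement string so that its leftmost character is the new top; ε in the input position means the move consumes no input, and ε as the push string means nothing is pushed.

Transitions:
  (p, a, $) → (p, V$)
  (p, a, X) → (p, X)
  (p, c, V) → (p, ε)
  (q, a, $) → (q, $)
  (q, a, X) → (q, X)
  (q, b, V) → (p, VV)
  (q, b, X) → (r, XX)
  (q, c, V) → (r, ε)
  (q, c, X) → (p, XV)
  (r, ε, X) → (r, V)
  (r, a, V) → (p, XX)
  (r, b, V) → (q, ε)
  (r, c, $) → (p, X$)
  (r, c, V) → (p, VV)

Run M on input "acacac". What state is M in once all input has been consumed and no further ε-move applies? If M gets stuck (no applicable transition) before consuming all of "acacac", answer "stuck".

p

(p, acacac, $)
  read a, top $: go to p, push V$ → (p, cacac, V$)
  read c, top V: go to p, push ε → (p, acac, $)
  read a, top $: go to p, push V$ → (p, cac, V$)
  read c, top V: go to p, push ε → (p, ac, $)
  read a, top $: go to p, push V$ → (p, c, V$)
  read c, top V: go to p, push ε → (p, ε, $)
All input consumed; M is in state p.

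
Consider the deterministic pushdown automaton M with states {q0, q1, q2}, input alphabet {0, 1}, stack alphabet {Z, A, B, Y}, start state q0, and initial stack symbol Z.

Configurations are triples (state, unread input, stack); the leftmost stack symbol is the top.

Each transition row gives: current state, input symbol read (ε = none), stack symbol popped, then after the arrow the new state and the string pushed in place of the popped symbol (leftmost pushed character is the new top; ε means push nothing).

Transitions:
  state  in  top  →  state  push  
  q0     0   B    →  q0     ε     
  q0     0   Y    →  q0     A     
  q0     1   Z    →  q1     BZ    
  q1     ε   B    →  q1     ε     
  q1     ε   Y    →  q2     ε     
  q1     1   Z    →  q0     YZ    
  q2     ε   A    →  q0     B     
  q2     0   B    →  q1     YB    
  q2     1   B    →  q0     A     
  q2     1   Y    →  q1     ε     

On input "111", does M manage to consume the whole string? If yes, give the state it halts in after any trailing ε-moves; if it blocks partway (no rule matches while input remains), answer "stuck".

(q0, 111, Z) ⊢ (q1, 11, BZ) ⊢ (q1, 11, Z) ⊢ (q0, 1, YZ)
No transition for (q0, 1, top Y); M blocks with input 1 remaining.

stuck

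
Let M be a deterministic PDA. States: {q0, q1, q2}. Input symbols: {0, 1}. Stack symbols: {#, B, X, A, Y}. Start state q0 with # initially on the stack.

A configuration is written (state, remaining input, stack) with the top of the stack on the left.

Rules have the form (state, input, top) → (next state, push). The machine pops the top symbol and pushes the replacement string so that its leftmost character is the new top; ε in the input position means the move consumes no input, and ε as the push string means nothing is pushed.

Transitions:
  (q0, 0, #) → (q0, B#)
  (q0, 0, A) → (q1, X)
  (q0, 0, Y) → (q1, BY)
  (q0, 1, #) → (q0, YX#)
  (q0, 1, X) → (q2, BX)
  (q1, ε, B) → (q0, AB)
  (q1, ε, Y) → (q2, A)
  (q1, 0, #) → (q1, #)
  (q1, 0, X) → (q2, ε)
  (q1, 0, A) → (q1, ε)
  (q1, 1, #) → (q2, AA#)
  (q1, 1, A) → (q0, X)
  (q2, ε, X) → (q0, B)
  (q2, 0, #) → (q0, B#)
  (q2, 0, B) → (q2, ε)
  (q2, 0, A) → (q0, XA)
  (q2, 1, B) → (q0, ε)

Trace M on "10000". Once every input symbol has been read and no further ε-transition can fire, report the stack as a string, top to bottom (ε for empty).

(q0, 10000, #)
  read 1, top #: go to q0, push YX# → (q0, 0000, YX#)
  read 0, top Y: go to q1, push BY → (q1, 000, BYX#)
  ε-move, top B: go to q0, push AB → (q0, 000, ABYX#)
  read 0, top A: go to q1, push X → (q1, 00, XBYX#)
  read 0, top X: go to q2, push ε → (q2, 0, BYX#)
  read 0, top B: go to q2, push ε → (q2, ε, YX#)
All input consumed in state q2 with stack YX#.

YX#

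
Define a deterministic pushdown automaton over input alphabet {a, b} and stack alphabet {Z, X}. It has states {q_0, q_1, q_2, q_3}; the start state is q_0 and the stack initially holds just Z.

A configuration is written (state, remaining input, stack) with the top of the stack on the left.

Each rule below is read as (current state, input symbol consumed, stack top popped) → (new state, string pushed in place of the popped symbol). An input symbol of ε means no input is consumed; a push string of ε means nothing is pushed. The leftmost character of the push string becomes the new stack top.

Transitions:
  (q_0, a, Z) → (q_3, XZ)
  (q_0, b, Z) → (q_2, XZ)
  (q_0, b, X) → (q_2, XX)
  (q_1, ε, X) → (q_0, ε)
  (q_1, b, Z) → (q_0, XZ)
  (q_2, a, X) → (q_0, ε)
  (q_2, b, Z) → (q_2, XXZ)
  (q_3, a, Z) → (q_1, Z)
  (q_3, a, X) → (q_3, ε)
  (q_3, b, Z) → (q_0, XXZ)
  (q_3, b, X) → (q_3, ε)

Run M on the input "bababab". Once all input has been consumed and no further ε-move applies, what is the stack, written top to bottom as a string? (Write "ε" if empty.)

(q_0, bababab, Z) ⊢ (q_2, ababab, XZ) ⊢ (q_0, babab, Z) ⊢ (q_2, abab, XZ) ⊢ (q_0, bab, Z) ⊢ (q_2, ab, XZ) ⊢ (q_0, b, Z) ⊢ (q_2, ε, XZ)
All input consumed in state q_2 with stack XZ.

XZ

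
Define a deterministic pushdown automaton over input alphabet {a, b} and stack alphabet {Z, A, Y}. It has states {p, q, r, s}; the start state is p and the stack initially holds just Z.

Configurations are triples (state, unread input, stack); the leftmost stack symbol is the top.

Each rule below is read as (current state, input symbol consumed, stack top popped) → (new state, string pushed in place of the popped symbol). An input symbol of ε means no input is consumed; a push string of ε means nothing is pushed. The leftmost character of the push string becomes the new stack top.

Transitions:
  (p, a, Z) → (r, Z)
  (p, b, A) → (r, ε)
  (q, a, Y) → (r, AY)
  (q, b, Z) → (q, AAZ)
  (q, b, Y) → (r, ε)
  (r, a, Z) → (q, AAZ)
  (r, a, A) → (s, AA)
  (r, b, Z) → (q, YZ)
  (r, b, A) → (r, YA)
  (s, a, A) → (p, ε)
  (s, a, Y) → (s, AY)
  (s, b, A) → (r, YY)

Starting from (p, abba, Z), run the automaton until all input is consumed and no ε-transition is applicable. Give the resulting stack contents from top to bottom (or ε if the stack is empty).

AAZ

(p, abba, Z)
  read a, top Z: go to r, push Z → (r, bba, Z)
  read b, top Z: go to q, push YZ → (q, ba, YZ)
  read b, top Y: go to r, push ε → (r, a, Z)
  read a, top Z: go to q, push AAZ → (q, ε, AAZ)
All input consumed in state q with stack AAZ.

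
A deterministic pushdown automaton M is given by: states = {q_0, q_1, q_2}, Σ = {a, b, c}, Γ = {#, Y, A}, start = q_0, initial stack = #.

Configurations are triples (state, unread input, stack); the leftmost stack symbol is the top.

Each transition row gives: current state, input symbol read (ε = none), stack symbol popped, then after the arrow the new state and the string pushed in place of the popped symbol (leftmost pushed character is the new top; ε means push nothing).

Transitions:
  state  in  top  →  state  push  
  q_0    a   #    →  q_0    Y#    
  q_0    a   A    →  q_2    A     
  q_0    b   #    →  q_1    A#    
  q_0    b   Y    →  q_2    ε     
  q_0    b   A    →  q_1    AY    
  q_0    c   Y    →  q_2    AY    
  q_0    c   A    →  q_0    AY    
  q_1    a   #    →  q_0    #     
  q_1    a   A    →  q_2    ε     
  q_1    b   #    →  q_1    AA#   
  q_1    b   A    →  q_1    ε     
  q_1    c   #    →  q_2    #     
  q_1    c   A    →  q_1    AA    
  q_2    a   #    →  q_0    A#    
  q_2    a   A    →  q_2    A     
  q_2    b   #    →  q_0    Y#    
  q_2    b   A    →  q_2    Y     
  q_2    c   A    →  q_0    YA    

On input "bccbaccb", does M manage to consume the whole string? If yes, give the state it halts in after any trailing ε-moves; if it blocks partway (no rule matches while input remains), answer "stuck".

(q_0, bccbaccb, #) ⊢ (q_1, ccbaccb, A#) ⊢ (q_1, cbaccb, AA#) ⊢ (q_1, baccb, AAA#) ⊢ (q_1, accb, AA#) ⊢ (q_2, ccb, A#) ⊢ (q_0, cb, YA#) ⊢ (q_2, b, AYA#) ⊢ (q_2, ε, YYA#)
All input consumed; M is in state q_2.

q_2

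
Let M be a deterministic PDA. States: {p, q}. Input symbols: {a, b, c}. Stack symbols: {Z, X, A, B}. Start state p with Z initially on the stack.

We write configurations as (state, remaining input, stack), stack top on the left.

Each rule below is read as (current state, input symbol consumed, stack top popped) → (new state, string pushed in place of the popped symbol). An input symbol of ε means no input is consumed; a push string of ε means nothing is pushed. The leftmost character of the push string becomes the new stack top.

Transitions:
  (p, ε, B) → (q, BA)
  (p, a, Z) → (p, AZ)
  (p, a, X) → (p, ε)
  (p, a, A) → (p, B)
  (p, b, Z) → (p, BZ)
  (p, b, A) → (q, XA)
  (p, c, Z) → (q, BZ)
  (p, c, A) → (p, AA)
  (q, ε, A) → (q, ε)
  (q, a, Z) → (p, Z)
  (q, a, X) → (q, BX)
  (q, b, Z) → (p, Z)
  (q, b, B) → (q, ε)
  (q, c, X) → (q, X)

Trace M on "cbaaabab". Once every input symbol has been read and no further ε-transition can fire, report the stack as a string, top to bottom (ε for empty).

BAZ

(p, cbaaabab, Z) ⊢ (q, baaabab, BZ) ⊢ (q, aaabab, Z) ⊢ (p, aabab, Z) ⊢ (p, abab, AZ) ⊢ (p, bab, BZ) ⊢ (q, bab, BAZ) ⊢ (q, ab, AZ) ⊢ (q, ab, Z) ⊢ (p, b, Z) ⊢ (p, ε, BZ) ⊢ (q, ε, BAZ)
All input consumed in state q with stack BAZ.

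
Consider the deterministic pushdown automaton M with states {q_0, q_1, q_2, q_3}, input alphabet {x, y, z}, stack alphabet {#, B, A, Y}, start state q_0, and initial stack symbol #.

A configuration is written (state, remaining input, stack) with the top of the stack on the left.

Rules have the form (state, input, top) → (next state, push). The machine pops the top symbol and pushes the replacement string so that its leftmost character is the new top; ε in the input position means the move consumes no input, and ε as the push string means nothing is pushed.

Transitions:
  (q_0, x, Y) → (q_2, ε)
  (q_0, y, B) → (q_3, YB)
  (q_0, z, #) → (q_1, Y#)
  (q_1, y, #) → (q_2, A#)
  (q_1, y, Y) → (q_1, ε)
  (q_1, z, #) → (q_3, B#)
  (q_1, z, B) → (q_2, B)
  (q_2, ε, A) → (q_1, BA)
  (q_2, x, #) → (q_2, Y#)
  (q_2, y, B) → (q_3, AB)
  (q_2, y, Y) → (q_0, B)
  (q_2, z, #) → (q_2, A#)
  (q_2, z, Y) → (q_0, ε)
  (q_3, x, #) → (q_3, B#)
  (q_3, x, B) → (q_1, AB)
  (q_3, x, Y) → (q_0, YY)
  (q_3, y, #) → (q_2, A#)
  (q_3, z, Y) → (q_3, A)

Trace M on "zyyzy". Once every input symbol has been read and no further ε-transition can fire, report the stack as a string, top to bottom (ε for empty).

ABA#

(q_0, zyyzy, #) ⊢ (q_1, yyzy, Y#) ⊢ (q_1, yzy, #) ⊢ (q_2, zy, A#) ⊢ (q_1, zy, BA#) ⊢ (q_2, y, BA#) ⊢ (q_3, ε, ABA#)
All input consumed in state q_3 with stack ABA#.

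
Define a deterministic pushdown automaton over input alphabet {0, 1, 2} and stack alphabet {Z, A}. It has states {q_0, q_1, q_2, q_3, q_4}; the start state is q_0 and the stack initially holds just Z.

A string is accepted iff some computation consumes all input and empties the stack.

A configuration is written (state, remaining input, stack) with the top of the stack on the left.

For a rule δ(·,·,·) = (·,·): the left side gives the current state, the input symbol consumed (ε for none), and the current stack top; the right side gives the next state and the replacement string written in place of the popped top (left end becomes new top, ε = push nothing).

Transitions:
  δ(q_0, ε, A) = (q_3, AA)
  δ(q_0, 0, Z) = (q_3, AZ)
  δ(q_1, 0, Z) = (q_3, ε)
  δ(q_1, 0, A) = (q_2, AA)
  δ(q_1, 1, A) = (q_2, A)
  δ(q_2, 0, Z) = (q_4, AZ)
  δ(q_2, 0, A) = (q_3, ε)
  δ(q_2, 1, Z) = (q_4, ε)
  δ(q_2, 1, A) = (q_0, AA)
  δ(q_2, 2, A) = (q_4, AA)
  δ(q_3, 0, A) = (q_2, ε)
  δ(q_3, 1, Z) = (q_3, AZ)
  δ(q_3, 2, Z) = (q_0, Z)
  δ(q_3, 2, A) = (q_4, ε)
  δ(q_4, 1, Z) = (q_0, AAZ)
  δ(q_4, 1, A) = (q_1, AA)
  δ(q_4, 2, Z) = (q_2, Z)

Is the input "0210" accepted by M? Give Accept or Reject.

Reject

(q_0, 0210, Z)
  read 0, top Z: go to q_3, push AZ → (q_3, 210, AZ)
  read 2, top A: go to q_4, push ε → (q_4, 10, Z)
  read 1, top Z: go to q_0, push AAZ → (q_0, 0, AAZ)
  ε-move, top A: go to q_3, push AA → (q_3, 0, AAAZ)
  read 0, top A: go to q_2, push ε → (q_2, ε, AAZ)
All input consumed; stack is AAZ, not empty, and no further ε-move applies.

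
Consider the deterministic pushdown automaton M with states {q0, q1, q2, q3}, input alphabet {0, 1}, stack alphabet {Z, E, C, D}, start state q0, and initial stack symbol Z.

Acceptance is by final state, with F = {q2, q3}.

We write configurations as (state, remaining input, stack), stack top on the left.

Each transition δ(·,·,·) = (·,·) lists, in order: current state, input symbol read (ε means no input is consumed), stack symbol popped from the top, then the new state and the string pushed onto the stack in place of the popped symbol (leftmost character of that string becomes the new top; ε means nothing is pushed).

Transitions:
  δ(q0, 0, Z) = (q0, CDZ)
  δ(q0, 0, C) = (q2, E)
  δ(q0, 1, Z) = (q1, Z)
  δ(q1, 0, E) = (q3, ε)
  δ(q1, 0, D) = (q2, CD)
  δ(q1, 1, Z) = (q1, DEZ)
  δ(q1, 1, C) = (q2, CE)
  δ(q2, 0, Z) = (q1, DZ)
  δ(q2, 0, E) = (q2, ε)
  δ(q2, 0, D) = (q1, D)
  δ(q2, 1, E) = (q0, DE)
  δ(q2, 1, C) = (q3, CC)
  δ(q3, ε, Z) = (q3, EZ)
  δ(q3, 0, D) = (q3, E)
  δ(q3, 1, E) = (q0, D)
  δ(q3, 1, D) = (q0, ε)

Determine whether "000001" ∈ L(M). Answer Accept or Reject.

(q0, 000001, Z)
  read 0, top Z: go to q0, push CDZ → (q0, 00001, CDZ)
  read 0, top C: go to q2, push E → (q2, 0001, EDZ)
  read 0, top E: go to q2, push ε → (q2, 001, DZ)
  read 0, top D: go to q1, push D → (q1, 01, DZ)
  read 0, top D: go to q2, push CD → (q2, 1, CDZ)
  read 1, top C: go to q3, push CC → (q3, ε, CCDZ)
All input consumed; state q3 ∈ F.

Accept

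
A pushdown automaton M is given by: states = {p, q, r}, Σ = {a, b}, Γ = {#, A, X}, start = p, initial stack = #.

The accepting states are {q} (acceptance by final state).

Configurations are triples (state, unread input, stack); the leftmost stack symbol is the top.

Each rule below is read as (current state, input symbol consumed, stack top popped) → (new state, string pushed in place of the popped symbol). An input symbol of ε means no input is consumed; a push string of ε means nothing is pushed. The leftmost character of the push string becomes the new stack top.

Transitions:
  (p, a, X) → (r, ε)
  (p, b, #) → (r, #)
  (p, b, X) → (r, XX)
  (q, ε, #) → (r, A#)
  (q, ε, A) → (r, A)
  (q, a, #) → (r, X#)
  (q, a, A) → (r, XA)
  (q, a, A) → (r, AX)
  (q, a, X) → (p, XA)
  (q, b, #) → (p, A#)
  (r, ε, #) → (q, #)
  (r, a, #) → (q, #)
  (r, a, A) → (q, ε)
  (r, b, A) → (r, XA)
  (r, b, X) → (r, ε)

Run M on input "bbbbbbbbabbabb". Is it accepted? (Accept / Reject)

Reject

No computation consumes all input and reaches a final state.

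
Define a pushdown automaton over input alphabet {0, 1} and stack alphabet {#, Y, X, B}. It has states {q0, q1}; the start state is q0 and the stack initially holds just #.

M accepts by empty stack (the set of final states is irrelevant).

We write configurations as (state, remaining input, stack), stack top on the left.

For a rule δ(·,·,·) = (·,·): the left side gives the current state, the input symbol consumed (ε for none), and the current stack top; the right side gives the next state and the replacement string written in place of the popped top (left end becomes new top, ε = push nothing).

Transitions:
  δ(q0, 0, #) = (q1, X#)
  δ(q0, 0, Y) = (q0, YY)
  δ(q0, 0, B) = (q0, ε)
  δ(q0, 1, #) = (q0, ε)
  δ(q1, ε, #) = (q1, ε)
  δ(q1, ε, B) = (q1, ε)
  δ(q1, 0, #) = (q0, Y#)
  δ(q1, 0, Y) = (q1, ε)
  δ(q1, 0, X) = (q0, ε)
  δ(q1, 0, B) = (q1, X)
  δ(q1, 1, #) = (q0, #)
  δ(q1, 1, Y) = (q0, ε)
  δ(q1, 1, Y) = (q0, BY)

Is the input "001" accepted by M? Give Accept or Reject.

Accept

One accepting computation: (q0, 001, #) ⊢ (q1, 01, X#) ⊢ (q0, 1, #) ⊢ (q0, ε, ε)
All input consumed and the stack is empty.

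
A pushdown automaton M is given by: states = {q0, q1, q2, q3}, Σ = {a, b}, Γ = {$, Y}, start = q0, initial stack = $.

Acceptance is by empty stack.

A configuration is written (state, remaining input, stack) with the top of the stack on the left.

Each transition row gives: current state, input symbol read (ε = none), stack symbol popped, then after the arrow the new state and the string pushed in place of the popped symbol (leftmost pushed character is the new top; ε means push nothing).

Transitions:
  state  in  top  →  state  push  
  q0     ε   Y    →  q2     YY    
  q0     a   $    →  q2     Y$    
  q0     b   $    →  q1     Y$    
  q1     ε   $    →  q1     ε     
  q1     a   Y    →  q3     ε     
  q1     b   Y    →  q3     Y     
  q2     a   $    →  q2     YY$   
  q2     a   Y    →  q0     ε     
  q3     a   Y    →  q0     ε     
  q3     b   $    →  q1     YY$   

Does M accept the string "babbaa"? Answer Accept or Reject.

No computation consumes all input and empties the stack.

Reject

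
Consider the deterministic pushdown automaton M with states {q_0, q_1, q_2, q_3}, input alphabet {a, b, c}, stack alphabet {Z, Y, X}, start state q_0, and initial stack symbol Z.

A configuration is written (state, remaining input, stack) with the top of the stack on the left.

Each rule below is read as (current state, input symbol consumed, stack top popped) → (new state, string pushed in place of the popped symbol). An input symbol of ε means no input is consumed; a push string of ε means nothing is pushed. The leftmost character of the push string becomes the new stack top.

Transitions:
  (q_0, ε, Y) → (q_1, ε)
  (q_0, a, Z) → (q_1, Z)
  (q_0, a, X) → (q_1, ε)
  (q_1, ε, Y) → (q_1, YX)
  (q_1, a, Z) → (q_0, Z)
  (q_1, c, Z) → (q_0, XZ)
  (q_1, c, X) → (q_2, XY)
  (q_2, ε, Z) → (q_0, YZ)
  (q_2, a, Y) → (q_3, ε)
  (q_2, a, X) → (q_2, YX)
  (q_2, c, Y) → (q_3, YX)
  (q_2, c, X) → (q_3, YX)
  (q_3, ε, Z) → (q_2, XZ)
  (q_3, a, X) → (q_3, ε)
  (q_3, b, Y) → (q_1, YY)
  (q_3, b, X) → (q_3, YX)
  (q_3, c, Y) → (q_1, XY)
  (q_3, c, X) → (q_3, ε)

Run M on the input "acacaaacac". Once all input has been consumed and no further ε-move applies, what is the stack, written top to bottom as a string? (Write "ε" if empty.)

XZ

(q_0, acacaaacac, Z)
  read a, top Z: go to q_1, push Z → (q_1, cacaaacac, Z)
  read c, top Z: go to q_0, push XZ → (q_0, acaaacac, XZ)
  read a, top X: go to q_1, push ε → (q_1, caaacac, Z)
  read c, top Z: go to q_0, push XZ → (q_0, aaacac, XZ)
  read a, top X: go to q_1, push ε → (q_1, aacac, Z)
  read a, top Z: go to q_0, push Z → (q_0, acac, Z)
  read a, top Z: go to q_1, push Z → (q_1, cac, Z)
  read c, top Z: go to q_0, push XZ → (q_0, ac, XZ)
  read a, top X: go to q_1, push ε → (q_1, c, Z)
  read c, top Z: go to q_0, push XZ → (q_0, ε, XZ)
All input consumed in state q_0 with stack XZ.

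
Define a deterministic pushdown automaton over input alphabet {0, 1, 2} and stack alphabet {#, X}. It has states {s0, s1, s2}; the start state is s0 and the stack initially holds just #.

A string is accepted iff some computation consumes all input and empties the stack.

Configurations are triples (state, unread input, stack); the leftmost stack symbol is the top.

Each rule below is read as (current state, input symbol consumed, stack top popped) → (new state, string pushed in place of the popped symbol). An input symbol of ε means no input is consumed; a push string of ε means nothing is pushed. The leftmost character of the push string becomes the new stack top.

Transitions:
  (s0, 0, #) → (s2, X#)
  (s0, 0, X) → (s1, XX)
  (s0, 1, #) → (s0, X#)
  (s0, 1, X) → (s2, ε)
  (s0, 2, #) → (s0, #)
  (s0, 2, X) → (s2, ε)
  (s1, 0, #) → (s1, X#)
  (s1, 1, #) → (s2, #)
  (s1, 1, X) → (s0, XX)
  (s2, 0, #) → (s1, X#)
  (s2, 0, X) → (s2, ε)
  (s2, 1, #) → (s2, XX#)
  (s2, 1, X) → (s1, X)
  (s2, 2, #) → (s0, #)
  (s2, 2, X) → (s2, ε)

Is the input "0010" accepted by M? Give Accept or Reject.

(s0, 0010, #)
  read 0, top #: go to s2, push X# → (s2, 010, X#)
  read 0, top X: go to s2, push ε → (s2, 10, #)
  read 1, top #: go to s2, push XX# → (s2, 0, XX#)
  read 0, top X: go to s2, push ε → (s2, ε, X#)
All input consumed; stack is X#, not empty, and no further ε-move applies.

Reject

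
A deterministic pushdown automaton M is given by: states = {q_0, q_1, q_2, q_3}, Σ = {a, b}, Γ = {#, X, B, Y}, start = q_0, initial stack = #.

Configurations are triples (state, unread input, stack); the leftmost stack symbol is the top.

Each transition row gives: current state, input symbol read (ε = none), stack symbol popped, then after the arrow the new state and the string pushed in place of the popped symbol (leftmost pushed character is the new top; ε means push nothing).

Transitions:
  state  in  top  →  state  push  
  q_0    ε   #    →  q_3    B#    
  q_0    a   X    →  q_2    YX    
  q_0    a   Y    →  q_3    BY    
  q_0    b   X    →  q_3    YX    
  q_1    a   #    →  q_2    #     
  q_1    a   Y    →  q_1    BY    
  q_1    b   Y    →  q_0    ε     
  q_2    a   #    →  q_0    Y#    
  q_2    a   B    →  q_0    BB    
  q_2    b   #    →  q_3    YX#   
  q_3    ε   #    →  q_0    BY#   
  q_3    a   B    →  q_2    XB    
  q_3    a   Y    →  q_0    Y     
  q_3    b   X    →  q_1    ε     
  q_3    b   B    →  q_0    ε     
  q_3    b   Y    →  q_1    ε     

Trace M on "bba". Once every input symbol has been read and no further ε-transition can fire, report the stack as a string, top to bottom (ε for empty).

(q_0, bba, #)
  ε-move, top #: go to q_3, push B# → (q_3, bba, B#)
  read b, top B: go to q_0, push ε → (q_0, ba, #)
  ε-move, top #: go to q_3, push B# → (q_3, ba, B#)
  read b, top B: go to q_0, push ε → (q_0, a, #)
  ε-move, top #: go to q_3, push B# → (q_3, a, B#)
  read a, top B: go to q_2, push XB → (q_2, ε, XB#)
All input consumed in state q_2 with stack XB#.

XB#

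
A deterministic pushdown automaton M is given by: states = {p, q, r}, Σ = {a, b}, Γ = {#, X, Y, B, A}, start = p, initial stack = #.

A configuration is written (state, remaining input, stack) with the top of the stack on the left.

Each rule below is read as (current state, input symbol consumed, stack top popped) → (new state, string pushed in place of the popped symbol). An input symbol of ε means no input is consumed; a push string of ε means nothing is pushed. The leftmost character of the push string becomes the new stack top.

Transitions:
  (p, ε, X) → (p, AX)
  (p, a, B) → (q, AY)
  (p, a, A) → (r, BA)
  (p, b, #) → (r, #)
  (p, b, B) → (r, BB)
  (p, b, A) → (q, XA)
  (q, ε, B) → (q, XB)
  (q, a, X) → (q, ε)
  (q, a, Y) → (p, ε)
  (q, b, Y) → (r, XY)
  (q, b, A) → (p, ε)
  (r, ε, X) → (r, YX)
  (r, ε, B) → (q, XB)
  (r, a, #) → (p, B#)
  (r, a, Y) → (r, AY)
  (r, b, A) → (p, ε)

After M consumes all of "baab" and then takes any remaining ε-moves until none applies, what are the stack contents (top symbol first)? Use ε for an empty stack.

(p, baab, #)
  read b, top #: go to r, push # → (r, aab, #)
  read a, top #: go to p, push B# → (p, ab, B#)
  read a, top B: go to q, push AY → (q, b, AY#)
  read b, top A: go to p, push ε → (p, ε, Y#)
All input consumed in state p with stack Y#.

Y#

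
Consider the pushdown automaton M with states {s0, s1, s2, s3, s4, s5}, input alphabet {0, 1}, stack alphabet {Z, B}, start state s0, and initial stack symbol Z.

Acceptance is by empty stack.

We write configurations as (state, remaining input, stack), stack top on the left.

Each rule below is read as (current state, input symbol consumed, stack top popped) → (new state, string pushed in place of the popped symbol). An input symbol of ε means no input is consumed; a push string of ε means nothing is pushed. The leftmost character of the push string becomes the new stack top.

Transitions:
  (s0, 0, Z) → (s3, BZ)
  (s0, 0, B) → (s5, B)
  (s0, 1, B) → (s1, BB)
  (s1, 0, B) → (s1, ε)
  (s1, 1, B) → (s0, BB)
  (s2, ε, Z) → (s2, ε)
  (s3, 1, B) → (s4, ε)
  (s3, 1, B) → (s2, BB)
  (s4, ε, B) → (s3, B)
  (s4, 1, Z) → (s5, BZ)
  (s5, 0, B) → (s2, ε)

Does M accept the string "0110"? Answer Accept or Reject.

One accepting computation: (s0, 0110, Z) ⊢ (s3, 110, BZ) ⊢ (s4, 10, Z) ⊢ (s5, 0, BZ) ⊢ (s2, ε, Z) ⊢ (s2, ε, ε)
All input consumed and the stack is empty.

Accept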